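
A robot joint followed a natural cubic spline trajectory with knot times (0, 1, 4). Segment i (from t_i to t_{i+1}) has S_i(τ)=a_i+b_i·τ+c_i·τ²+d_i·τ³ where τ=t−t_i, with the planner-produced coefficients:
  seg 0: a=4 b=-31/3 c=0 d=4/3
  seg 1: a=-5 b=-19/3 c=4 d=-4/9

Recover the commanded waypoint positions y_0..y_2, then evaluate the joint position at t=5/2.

y_0=4 y_1=-5 y_2=0
S(5/2) = -7

y_0 = S_0(0) = a_0 = 4
y_1 = S_1(0) = a_1 = -5
y_2 = S_1(3) = 0
t_q=5/2 is in segment 1 (τ=3/2); S_1(τ)=-7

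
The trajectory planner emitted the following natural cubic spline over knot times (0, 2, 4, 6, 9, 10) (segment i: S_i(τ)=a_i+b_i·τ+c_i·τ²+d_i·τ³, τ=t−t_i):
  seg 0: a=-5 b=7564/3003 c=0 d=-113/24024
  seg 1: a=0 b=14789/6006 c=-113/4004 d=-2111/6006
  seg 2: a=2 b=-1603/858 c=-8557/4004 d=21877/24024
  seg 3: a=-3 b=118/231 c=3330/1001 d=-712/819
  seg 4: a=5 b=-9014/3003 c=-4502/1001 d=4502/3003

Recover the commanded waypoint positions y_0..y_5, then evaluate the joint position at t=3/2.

y_0=-5 y_1=0 y_2=2 y_3=-3 y_4=5 y_5=-1
S(3/2) = -11327/9152

y_0 = S_0(0) = a_0 = -5
y_1 = S_1(0) = a_1 = 0
y_2 = S_2(0) = a_2 = 2
y_3 = S_3(0) = a_3 = -3
y_4 = S_4(0) = a_4 = 5
y_5 = S_4(1) = -1
t_q=3/2 is in segment 0 (τ=3/2); S_0(τ)=-11327/9152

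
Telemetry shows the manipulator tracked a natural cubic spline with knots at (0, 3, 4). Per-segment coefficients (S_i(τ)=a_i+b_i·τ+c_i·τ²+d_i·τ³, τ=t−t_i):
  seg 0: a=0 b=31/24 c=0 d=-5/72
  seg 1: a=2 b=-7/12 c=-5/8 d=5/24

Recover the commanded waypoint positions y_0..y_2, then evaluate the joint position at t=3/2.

y_0=0 y_1=2 y_2=1
S(3/2) = 109/64

y_0 = S_0(0) = a_0 = 0
y_1 = S_1(0) = a_1 = 2
y_2 = S_1(1) = 1
t_q=3/2 is in segment 0 (τ=3/2); S_0(τ)=109/64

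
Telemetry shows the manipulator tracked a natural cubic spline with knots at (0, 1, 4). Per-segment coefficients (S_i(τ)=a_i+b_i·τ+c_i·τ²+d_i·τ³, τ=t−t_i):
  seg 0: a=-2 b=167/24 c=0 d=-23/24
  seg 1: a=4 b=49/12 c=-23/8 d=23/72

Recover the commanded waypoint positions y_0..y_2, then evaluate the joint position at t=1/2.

y_0=-2 y_1=4 y_2=-1
S(1/2) = 87/64

y_0 = S_0(0) = a_0 = -2
y_1 = S_1(0) = a_1 = 4
y_2 = S_1(3) = -1
t_q=1/2 is in segment 0 (τ=1/2); S_0(τ)=87/64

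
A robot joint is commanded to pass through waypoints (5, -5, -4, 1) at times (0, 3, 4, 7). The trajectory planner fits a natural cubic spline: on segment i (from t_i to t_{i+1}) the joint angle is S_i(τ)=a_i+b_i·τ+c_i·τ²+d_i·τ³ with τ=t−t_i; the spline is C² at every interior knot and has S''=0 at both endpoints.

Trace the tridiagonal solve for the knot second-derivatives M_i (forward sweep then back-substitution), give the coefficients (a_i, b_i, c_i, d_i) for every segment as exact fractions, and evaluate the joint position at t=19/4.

Δ: Δ0=-10/3, Δ1=1, Δ2=5/3
row 1: diag=8, rhs=26; c'=1/8, d'=13/4
row 2: denom=8−1·1/8=63/8; d'=(4−1·13/4)/(63/8)=2/21
back: M2=2/21
back: M1=13/4−1/8·2/21=68/21
M: M0=0, M1=68/21, M2=2/21, M3=0
seg 0: a=5, c=M0/2=0, d=(M1−M0)/(6·3)=34/189, b=Δ0−h0·(2M0+M1)/6=-104/21
seg 1: a=-5, c=M1/2=34/21, d=(M2−M1)/(6·1)=-11/21, b=Δ1−h1·(2M1+M2)/6=-2/21
seg 2: a=-4, c=M2/2=1/21, d=(M3−M2)/(6·3)=-1/189, b=Δ2−h2·(2M2+M3)/6=11/7
t_q=19/4 → seg 2, τ=3/4; S=-4+11/7·τ+1/21·τ²+-1/189·τ³=-179/64

  seg 0: a=5 b=-104/21 c=0 d=34/189
  seg 1: a=-5 b=-2/21 c=34/21 d=-11/21
  seg 2: a=-4 b=11/7 c=1/21 d=-1/189
S(19/4) = -179/64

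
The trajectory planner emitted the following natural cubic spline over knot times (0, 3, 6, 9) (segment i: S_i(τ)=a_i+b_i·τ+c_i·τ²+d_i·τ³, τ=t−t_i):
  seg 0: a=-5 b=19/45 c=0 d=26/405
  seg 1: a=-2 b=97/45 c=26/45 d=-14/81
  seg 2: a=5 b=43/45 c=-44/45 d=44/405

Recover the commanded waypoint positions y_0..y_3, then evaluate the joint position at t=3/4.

y_0=-5 y_1=-2 y_2=5 y_3=2
S(3/4) = -149/32

y_0 = S_0(0) = a_0 = -5
y_1 = S_1(0) = a_1 = -2
y_2 = S_2(0) = a_2 = 5
y_3 = S_2(3) = 2
t_q=3/4 is in segment 0 (τ=3/4); S_0(τ)=-149/32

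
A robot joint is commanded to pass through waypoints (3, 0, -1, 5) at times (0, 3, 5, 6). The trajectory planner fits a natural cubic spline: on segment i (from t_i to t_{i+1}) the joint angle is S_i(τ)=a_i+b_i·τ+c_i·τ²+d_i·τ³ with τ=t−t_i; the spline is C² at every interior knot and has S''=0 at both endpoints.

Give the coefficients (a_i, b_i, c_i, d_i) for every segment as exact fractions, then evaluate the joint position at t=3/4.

Δ: Δ0=-1, Δ1=-1/2, Δ2=6
row 1: diag=10, rhs=3; c'=1/5, d'=3/10
row 2: denom=6−2·1/5=28/5; d'=(39−2·3/10)/(28/5)=48/7
back: M2=48/7
back: M1=3/10−1/5·48/7=-15/14
M: M0=0, M1=-15/14, M2=48/7, M3=0
seg 0: a=3, c=M0/2=0, d=(M1−M0)/(6·3)=-5/84, b=Δ0−h0·(2M0+M1)/6=-13/28
seg 1: a=0, c=M1/2=-15/28, d=(M2−M1)/(6·2)=37/56, b=Δ1−h1·(2M1+M2)/6=-29/14
seg 2: a=-1, c=M2/2=24/7, d=(M3−M2)/(6·1)=-8/7, b=Δ2−h2·(2M2+M3)/6=26/7
t_q=3/4 → seg 0, τ=3/4; S=3+-13/28·τ+0·τ²+-5/84·τ³=4707/1792

  seg 0: a=3 b=-13/28 c=0 d=-5/84
  seg 1: a=0 b=-29/14 c=-15/28 d=37/56
  seg 2: a=-1 b=26/7 c=24/7 d=-8/7
S(3/4) = 4707/1792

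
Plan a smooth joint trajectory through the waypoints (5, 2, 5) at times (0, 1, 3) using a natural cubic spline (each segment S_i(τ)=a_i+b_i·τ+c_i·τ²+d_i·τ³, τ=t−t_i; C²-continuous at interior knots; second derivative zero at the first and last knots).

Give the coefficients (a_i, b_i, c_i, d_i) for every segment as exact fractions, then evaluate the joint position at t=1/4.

Δ: Δ0=-3, Δ1=3/2
row 1: diag=6, rhs=27; c'=1/3, d'=9/2
back: M1=9/2
M: M0=0, M1=9/2, M2=0
seg 0: a=5, c=M0/2=0, d=(M1−M0)/(6·1)=3/4, b=Δ0−h0·(2M0+M1)/6=-15/4
seg 1: a=2, c=M1/2=9/4, d=(M2−M1)/(6·2)=-3/8, b=Δ1−h1·(2M1+M2)/6=-3/2
t_q=1/4 → seg 0, τ=1/4; S=5+-15/4·τ+0·τ²+3/4·τ³=1043/256

  seg 0: a=5 b=-15/4 c=0 d=3/4
  seg 1: a=2 b=-3/2 c=9/4 d=-3/8
S(1/4) = 1043/256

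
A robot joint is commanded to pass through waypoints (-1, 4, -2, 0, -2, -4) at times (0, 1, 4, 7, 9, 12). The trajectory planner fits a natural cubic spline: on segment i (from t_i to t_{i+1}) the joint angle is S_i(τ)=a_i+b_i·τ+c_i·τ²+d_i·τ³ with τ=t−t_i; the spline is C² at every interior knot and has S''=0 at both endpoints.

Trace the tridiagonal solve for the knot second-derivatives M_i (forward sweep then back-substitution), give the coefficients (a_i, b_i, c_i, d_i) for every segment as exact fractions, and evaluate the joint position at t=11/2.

Δ: Δ0=5, Δ1=-2, Δ2=2/3, Δ3=-1, Δ4=-2/3
row 1: diag=8, rhs=-42; c'=3/8, d'=-21/4
row 2: denom=12−3·3/8=87/8; d'=(16−3·-21/4)/(87/8)=254/87
row 3: denom=10−3·8/29=266/29; d'=(-10−3·254/87)/(266/29)=-272/133
row 4: denom=10−2·29/133=1272/133; d'=(2−2·-272/133)/(1272/133)=135/212
back: M4=135/212
back: M3=-272/133−29/133·135/212=-463/212
back: M2=254/87−8/29·-463/212=560/159
back: M1=-21/4−3/8·560/159=-1393/212
M: M0=0, M1=-1393/212, M2=560/159, M3=-463/212, M4=135/212, M5=0
seg 0: a=-1, c=M0/2=0, d=(M1−M0)/(6·1)=-1393/1272, b=Δ0−h0·(2M0+M1)/6=7753/1272
seg 1: a=4, c=M1/2=-1393/424, d=(M2−M1)/(6·3)=6419/11448, b=Δ1−h1·(2M1+M2)/6=1787/636
seg 2: a=-2, c=M2/2=280/159, d=(M3−M2)/(6·3)=-3629/11448, b=Δ2−h2·(2M2+M3)/6=-2243/1272
seg 3: a=0, c=M3/2=-463/424, d=(M4−M3)/(6·2)=299/1272, b=Δ3−h3·(2M3+M4)/6=155/636
seg 4: a=-2, c=M4/2=135/424, d=(M5−M4)/(6·3)=-15/424, b=Δ4−h4·(2M4+M5)/6=-829/636
t_q=11/2 → seg 2, τ=3/2; S=-2+-2243/1272·τ+280/159·τ²+-3629/11448·τ³=-5945/3392

  seg 0: a=-1 b=7753/1272 c=0 d=-1393/1272
  seg 1: a=4 b=1787/636 c=-1393/424 d=6419/11448
  seg 2: a=-2 b=-2243/1272 c=280/159 d=-3629/11448
  seg 3: a=0 b=155/636 c=-463/424 d=299/1272
  seg 4: a=-2 b=-829/636 c=135/424 d=-15/424
S(11/2) = -5945/3392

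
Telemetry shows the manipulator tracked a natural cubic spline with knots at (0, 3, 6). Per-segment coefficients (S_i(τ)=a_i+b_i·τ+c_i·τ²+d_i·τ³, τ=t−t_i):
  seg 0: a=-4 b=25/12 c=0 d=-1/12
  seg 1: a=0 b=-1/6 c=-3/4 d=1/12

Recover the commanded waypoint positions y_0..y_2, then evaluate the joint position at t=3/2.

y_0 = S_0(0) = a_0 = -4
y_1 = S_1(0) = a_1 = 0
y_2 = S_1(3) = -5
t_q=3/2 is in segment 0 (τ=3/2); S_0(τ)=-37/32

y_0=-4 y_1=0 y_2=-5
S(3/2) = -37/32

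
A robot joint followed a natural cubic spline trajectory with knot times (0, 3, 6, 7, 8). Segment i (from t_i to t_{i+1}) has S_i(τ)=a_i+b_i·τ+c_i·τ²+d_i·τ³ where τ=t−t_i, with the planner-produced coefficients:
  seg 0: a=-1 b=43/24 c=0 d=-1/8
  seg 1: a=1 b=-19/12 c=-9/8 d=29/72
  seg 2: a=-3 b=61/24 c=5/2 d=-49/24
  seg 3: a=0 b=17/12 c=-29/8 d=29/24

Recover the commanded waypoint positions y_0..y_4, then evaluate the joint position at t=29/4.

y_0=-1 y_1=1 y_2=-3 y_3=0 y_4=-1
S(29/4) = 75/512

y_0 = S_0(0) = a_0 = -1
y_1 = S_1(0) = a_1 = 1
y_2 = S_2(0) = a_2 = -3
y_3 = S_3(0) = a_3 = 0
y_4 = S_3(1) = -1
t_q=29/4 is in segment 3 (τ=1/4); S_3(τ)=75/512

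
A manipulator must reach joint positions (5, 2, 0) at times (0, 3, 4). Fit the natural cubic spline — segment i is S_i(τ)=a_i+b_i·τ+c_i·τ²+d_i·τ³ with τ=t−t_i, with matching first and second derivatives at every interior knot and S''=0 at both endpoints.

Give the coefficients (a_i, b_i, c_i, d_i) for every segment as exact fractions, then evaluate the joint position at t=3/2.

  seg 0: a=5 b=-5/8 c=0 d=-1/24
  seg 1: a=2 b=-7/4 c=-3/8 d=1/8
S(3/2) = 251/64

Δ: Δ0=-1, Δ1=-2
row 1: diag=8, rhs=-6; c'=1/8, d'=-3/4
back: M1=-3/4
M: M0=0, M1=-3/4, M2=0
seg 0: a=5, c=M0/2=0, d=(M1−M0)/(6·3)=-1/24, b=Δ0−h0·(2M0+M1)/6=-5/8
seg 1: a=2, c=M1/2=-3/8, d=(M2−M1)/(6·1)=1/8, b=Δ1−h1·(2M1+M2)/6=-7/4
t_q=3/2 → seg 0, τ=3/2; S=5+-5/8·τ+0·τ²+-1/24·τ³=251/64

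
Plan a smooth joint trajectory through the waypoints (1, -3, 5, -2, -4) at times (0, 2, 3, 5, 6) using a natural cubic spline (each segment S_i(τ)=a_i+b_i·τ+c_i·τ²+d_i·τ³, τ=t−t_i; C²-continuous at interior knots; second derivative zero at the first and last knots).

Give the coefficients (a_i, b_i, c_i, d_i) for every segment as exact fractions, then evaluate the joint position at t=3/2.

  seg 0: a=1 b=-578/93 c=0 d=98/93
  seg 1: a=-3 b=598/93 c=196/31 d=-442/93
  seg 2: a=5 b=448/93 c=-246/31 d=1405/744
  seg 3: a=-2 b=-793/186 c=421/124 d=-421/372
S(3/2) = -591/124

Δ: Δ0=-2, Δ1=8, Δ2=-7/2, Δ3=-2
row 1: diag=6, rhs=60; c'=1/6, d'=10
row 2: denom=6−1·1/6=35/6; d'=(-69−1·10)/(35/6)=-474/35
row 3: denom=6−2·12/35=186/35; d'=(9−2·-474/35)/(186/35)=421/62
back: M3=421/62
back: M2=-474/35−12/35·421/62=-492/31
back: M1=10−1/6·-492/31=392/31
M: M0=0, M1=392/31, M2=-492/31, M3=421/62, M4=0
seg 0: a=1, c=M0/2=0, d=(M1−M0)/(6·2)=98/93, b=Δ0−h0·(2M0+M1)/6=-578/93
seg 1: a=-3, c=M1/2=196/31, d=(M2−M1)/(6·1)=-442/93, b=Δ1−h1·(2M1+M2)/6=598/93
seg 2: a=5, c=M2/2=-246/31, d=(M3−M2)/(6·2)=1405/744, b=Δ2−h2·(2M2+M3)/6=448/93
seg 3: a=-2, c=M3/2=421/124, d=(M4−M3)/(6·1)=-421/372, b=Δ3−h3·(2M3+M4)/6=-793/186
t_q=3/2 → seg 0, τ=3/2; S=1+-578/93·τ+0·τ²+98/93·τ³=-591/124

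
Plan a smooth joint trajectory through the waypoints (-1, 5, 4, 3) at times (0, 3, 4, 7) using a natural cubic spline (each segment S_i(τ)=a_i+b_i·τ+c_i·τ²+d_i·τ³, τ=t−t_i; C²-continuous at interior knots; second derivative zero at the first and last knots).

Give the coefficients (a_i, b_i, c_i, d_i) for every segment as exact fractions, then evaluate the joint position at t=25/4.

  seg 0: a=-1 b=200/63 c=0 d=-74/567
  seg 1: a=5 b=-22/63 c=-74/63 d=11/21
  seg 2: a=4 b=-71/63 c=25/63 d=-25/567
S(25/4) = 1331/448

Δ: Δ0=2, Δ1=-1, Δ2=-1/3
row 1: diag=8, rhs=-18; c'=1/8, d'=-9/4
row 2: denom=8−1·1/8=63/8; d'=(4−1·-9/4)/(63/8)=50/63
back: M2=50/63
back: M1=-9/4−1/8·50/63=-148/63
M: M0=0, M1=-148/63, M2=50/63, M3=0
seg 0: a=-1, c=M0/2=0, d=(M1−M0)/(6·3)=-74/567, b=Δ0−h0·(2M0+M1)/6=200/63
seg 1: a=5, c=M1/2=-74/63, d=(M2−M1)/(6·1)=11/21, b=Δ1−h1·(2M1+M2)/6=-22/63
seg 2: a=4, c=M2/2=25/63, d=(M3−M2)/(6·3)=-25/567, b=Δ2−h2·(2M2+M3)/6=-71/63
t_q=25/4 → seg 2, τ=9/4; S=4+-71/63·τ+25/63·τ²+-25/567·τ³=1331/448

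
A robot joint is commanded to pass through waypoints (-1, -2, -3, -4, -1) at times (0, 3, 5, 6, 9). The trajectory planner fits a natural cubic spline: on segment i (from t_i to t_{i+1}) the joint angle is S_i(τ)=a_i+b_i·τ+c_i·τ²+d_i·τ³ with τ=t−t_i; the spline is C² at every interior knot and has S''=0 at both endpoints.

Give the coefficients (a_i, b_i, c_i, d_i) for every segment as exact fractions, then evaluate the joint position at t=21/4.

  seg 0: a=-1 b=-317/876 c=0 d=25/7884
  seg 1: a=-2 b=-121/438 c=25/876 d=-41/584
  seg 2: a=-3 b=-220/219 c=-86/219 d=29/73
  seg 3: a=-4 b=-131/219 c=175/219 d=-175/1971
S(21/4) = -15275/4672

Δ: Δ0=-1/3, Δ1=-1/2, Δ2=-1, Δ3=1
row 1: diag=10, rhs=-1; c'=1/5, d'=-1/10
row 2: denom=6−2·1/5=28/5; d'=(-3−2·-1/10)/(28/5)=-1/2
row 3: denom=8−1·5/28=219/28; d'=(12−1·-1/2)/(219/28)=350/219
back: M3=350/219
back: M2=-1/2−5/28·350/219=-172/219
back: M1=-1/10−1/5·-172/219=25/438
M: M0=0, M1=25/438, M2=-172/219, M3=350/219, M4=0
seg 0: a=-1, c=M0/2=0, d=(M1−M0)/(6·3)=25/7884, b=Δ0−h0·(2M0+M1)/6=-317/876
seg 1: a=-2, c=M1/2=25/876, d=(M2−M1)/(6·2)=-41/584, b=Δ1−h1·(2M1+M2)/6=-121/438
seg 2: a=-3, c=M2/2=-86/219, d=(M3−M2)/(6·1)=29/73, b=Δ2−h2·(2M2+M3)/6=-220/219
seg 3: a=-4, c=M3/2=175/219, d=(M4−M3)/(6·3)=-175/1971, b=Δ3−h3·(2M3+M4)/6=-131/219
t_q=21/4 → seg 2, τ=1/4; S=-3+-220/219·τ+-86/219·τ²+29/73·τ³=-15275/4672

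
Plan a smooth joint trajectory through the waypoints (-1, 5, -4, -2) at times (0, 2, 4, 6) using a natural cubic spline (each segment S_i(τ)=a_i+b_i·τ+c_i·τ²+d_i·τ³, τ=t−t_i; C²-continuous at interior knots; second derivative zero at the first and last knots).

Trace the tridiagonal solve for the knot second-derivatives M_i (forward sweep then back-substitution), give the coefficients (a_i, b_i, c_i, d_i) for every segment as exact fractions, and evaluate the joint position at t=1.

Δ: Δ0=3, Δ1=-9/2, Δ2=1
row 1: diag=8, rhs=-45; c'=1/4, d'=-45/8
row 2: denom=8−2·1/4=15/2; d'=(33−2·-45/8)/(15/2)=59/10
back: M2=59/10
back: M1=-45/8−1/4·59/10=-71/10
M: M0=0, M1=-71/10, M2=59/10, M3=0
seg 0: a=-1, c=M0/2=0, d=(M1−M0)/(6·2)=-71/120, b=Δ0−h0·(2M0+M1)/6=161/30
seg 1: a=5, c=M1/2=-71/20, d=(M2−M1)/(6·2)=13/12, b=Δ1−h1·(2M1+M2)/6=-26/15
seg 2: a=-4, c=M2/2=59/20, d=(M3−M2)/(6·2)=-59/120, b=Δ2−h2·(2M2+M3)/6=-44/15
t_q=1 → seg 0, τ=1; S=-1+161/30·τ+0·τ²+-71/120·τ³=151/40

  seg 0: a=-1 b=161/30 c=0 d=-71/120
  seg 1: a=5 b=-26/15 c=-71/20 d=13/12
  seg 2: a=-4 b=-44/15 c=59/20 d=-59/120
S(1) = 151/40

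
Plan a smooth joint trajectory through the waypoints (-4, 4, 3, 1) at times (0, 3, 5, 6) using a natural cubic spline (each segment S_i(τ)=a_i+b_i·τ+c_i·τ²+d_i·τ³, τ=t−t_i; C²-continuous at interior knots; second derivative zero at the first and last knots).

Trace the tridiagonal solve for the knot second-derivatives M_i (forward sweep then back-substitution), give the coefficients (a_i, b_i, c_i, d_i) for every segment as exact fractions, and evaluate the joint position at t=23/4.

  seg 0: a=-4 b=74/21 c=0 d=-2/21
  seg 1: a=4 b=20/21 c=-6/7 d=11/168
  seg 2: a=3 b=-71/42 c=-13/28 d=13/84
S(23/4) = 2753/1792

Δ: Δ0=8/3, Δ1=-1/2, Δ2=-2
row 1: diag=10, rhs=-19; c'=1/5, d'=-19/10
row 2: denom=6−2·1/5=28/5; d'=(-9−2·-19/10)/(28/5)=-13/14
back: M2=-13/14
back: M1=-19/10−1/5·-13/14=-12/7
M: M0=0, M1=-12/7, M2=-13/14, M3=0
seg 0: a=-4, c=M0/2=0, d=(M1−M0)/(6·3)=-2/21, b=Δ0−h0·(2M0+M1)/6=74/21
seg 1: a=4, c=M1/2=-6/7, d=(M2−M1)/(6·2)=11/168, b=Δ1−h1·(2M1+M2)/6=20/21
seg 2: a=3, c=M2/2=-13/28, d=(M3−M2)/(6·1)=13/84, b=Δ2−h2·(2M2+M3)/6=-71/42
t_q=23/4 → seg 2, τ=3/4; S=3+-71/42·τ+-13/28·τ²+13/84·τ³=2753/1792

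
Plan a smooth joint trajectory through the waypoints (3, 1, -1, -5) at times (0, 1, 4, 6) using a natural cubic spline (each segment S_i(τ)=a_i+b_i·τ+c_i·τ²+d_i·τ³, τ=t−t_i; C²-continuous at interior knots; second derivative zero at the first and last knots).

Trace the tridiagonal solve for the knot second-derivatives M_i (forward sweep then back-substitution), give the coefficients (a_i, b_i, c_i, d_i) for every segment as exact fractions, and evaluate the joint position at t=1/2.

Δ: Δ0=-2, Δ1=-2/3, Δ2=-2
row 1: diag=8, rhs=8; c'=3/8, d'=1
row 2: denom=10−3·3/8=71/8; d'=(-8−3·1)/(71/8)=-88/71
back: M2=-88/71
back: M1=1−3/8·-88/71=104/71
M: M0=0, M1=104/71, M2=-88/71, M3=0
seg 0: a=3, c=M0/2=0, d=(M1−M0)/(6·1)=52/213, b=Δ0−h0·(2M0+M1)/6=-478/213
seg 1: a=1, c=M1/2=52/71, d=(M2−M1)/(6·3)=-32/213, b=Δ1−h1·(2M1+M2)/6=-322/213
seg 2: a=-1, c=M2/2=-44/71, d=(M3−M2)/(6·2)=22/213, b=Δ2−h2·(2M2+M3)/6=-250/213
t_q=1/2 → seg 0, τ=1/2; S=3+-478/213·τ+0·τ²+52/213·τ³=271/142

  seg 0: a=3 b=-478/213 c=0 d=52/213
  seg 1: a=1 b=-322/213 c=52/71 d=-32/213
  seg 2: a=-1 b=-250/213 c=-44/71 d=22/213
S(1/2) = 271/142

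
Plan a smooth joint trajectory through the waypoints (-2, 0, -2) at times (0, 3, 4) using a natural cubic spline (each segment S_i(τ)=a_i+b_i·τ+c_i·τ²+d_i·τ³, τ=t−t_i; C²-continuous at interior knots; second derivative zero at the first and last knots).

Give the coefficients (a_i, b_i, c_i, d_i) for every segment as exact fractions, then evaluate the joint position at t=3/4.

Δ: Δ0=2/3, Δ1=-2
row 1: diag=8, rhs=-16; c'=1/8, d'=-2
back: M1=-2
M: M0=0, M1=-2, M2=0
seg 0: a=-2, c=M0/2=0, d=(M1−M0)/(6·3)=-1/9, b=Δ0−h0·(2M0+M1)/6=5/3
seg 1: a=0, c=M1/2=-1, d=(M2−M1)/(6·1)=1/3, b=Δ1−h1·(2M1+M2)/6=-4/3
t_q=3/4 → seg 0, τ=3/4; S=-2+5/3·τ+0·τ²+-1/9·τ³=-51/64

  seg 0: a=-2 b=5/3 c=0 d=-1/9
  seg 1: a=0 b=-4/3 c=-1 d=1/3
S(3/4) = -51/64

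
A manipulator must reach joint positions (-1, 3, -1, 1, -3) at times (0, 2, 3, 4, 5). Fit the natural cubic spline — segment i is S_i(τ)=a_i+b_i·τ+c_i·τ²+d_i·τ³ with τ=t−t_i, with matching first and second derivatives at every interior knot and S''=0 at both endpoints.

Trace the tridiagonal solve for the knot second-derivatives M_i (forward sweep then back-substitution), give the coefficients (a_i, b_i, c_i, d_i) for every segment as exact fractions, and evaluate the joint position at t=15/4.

Δ: Δ0=2, Δ1=-4, Δ2=2, Δ3=-4
row 1: diag=6, rhs=-36; c'=1/6, d'=-6
row 2: denom=4−1·1/6=23/6; d'=(36−1·-6)/(23/6)=252/23
row 3: denom=4−1·6/23=86/23; d'=(-36−1·252/23)/(86/23)=-540/43
back: M3=-540/43
back: M2=252/23−6/23·-540/43=612/43
back: M1=-6−1/6·612/43=-360/43
M: M0=0, M1=-360/43, M2=612/43, M3=-540/43, M4=0
seg 0: a=-1, c=M0/2=0, d=(M1−M0)/(6·2)=-30/43, b=Δ0−h0·(2M0+M1)/6=206/43
seg 1: a=3, c=M1/2=-180/43, d=(M2−M1)/(6·1)=162/43, b=Δ1−h1·(2M1+M2)/6=-154/43
seg 2: a=-1, c=M2/2=306/43, d=(M3−M2)/(6·1)=-192/43, b=Δ2−h2·(2M2+M3)/6=-28/43
seg 3: a=1, c=M3/2=-270/43, d=(M4−M3)/(6·1)=90/43, b=Δ3−h3·(2M3+M4)/6=8/43
t_q=15/4 → seg 2, τ=3/4; S=-1+-28/43·τ+306/43·τ²+-192/43·τ³=217/344

  seg 0: a=-1 b=206/43 c=0 d=-30/43
  seg 1: a=3 b=-154/43 c=-180/43 d=162/43
  seg 2: a=-1 b=-28/43 c=306/43 d=-192/43
  seg 3: a=1 b=8/43 c=-270/43 d=90/43
S(15/4) = 217/344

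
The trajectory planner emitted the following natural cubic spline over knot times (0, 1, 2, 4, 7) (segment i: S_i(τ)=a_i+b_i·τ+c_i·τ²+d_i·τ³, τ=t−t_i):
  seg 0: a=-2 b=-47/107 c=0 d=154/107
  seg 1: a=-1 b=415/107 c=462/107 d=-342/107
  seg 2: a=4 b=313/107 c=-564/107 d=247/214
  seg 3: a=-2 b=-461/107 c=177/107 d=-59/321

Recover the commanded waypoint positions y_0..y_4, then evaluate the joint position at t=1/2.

y_0=-2 y_1=-1 y_2=4 y_3=-2 y_4=-5
S(1/2) = -873/428

y_0 = S_0(0) = a_0 = -2
y_1 = S_1(0) = a_1 = -1
y_2 = S_2(0) = a_2 = 4
y_3 = S_3(0) = a_3 = -2
y_4 = S_3(3) = -5
t_q=1/2 is in segment 0 (τ=1/2); S_0(τ)=-873/428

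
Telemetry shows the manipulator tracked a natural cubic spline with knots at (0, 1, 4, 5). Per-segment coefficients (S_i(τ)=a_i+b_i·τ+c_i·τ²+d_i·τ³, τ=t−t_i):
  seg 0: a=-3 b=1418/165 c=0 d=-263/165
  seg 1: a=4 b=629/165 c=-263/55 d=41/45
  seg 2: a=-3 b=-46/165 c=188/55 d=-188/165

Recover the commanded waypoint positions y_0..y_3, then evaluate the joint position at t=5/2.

y_0=-3 y_1=4 y_2=-3 y_3=-1
S(5/2) = 179/88

y_0 = S_0(0) = a_0 = -3
y_1 = S_1(0) = a_1 = 4
y_2 = S_2(0) = a_2 = -3
y_3 = S_2(1) = -1
t_q=5/2 is in segment 1 (τ=3/2); S_1(τ)=179/88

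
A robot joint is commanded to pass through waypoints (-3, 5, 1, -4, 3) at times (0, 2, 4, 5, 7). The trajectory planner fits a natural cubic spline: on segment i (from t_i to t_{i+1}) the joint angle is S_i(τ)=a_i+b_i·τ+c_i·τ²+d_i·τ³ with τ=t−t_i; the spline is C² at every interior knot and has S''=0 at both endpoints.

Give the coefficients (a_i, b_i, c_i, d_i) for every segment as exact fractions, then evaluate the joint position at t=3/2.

Δ: Δ0=4, Δ1=-2, Δ2=-5, Δ3=7/2
row 1: diag=8, rhs=-36; c'=1/4, d'=-9/2
row 2: denom=6−2·1/4=11/2; d'=(-18−2·-9/2)/(11/2)=-18/11
row 3: denom=6−1·2/11=64/11; d'=(51−1·-18/11)/(64/11)=579/64
back: M3=579/64
back: M2=-18/11−2/11·579/64=-105/32
back: M1=-9/2−1/4·-105/32=-471/128
M: M0=0, M1=-471/128, M2=-105/32, M3=579/64, M4=0
seg 0: a=-3, c=M0/2=0, d=(M1−M0)/(6·2)=-157/512, b=Δ0−h0·(2M0+M1)/6=669/128
seg 1: a=5, c=M1/2=-471/256, d=(M2−M1)/(6·2)=17/512, b=Δ1−h1·(2M1+M2)/6=99/64
seg 2: a=1, c=M2/2=-105/64, d=(M3−M2)/(6·1)=263/128, b=Δ2−h2·(2M2+M3)/6=-693/128
seg 3: a=-4, c=M3/2=579/128, d=(M4−M3)/(6·2)=-193/256, b=Δ3−h3·(2M3+M4)/6=-81/32
t_q=3/2 → seg 0, τ=3/2; S=-3+669/128·τ+0·τ²+-157/512·τ³=15585/4096

  seg 0: a=-3 b=669/128 c=0 d=-157/512
  seg 1: a=5 b=99/64 c=-471/256 d=17/512
  seg 2: a=1 b=-693/128 c=-105/64 d=263/128
  seg 3: a=-4 b=-81/32 c=579/128 d=-193/256
S(3/2) = 15585/4096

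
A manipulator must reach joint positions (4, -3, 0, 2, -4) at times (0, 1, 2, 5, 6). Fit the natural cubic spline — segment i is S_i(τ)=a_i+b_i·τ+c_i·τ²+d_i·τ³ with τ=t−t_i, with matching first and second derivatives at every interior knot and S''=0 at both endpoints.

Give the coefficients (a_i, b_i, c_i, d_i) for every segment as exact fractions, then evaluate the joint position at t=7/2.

  seg 0: a=4 b=-3049/318 c=0 d=823/318
  seg 1: a=-3 b=-290/159 c=823/106 d=-935/318
  seg 2: a=0 b=1553/318 c=-56/53 d=-37/318
  seg 3: a=2 b=-731/159 c=-223/106 d=223/318
S(7/2) = 3863/848

Δ: Δ0=-7, Δ1=3, Δ2=2/3, Δ3=-6
row 1: diag=4, rhs=60; c'=1/4, d'=15
row 2: denom=8−1·1/4=31/4; d'=(-14−1·15)/(31/4)=-116/31
row 3: denom=8−3·12/31=212/31; d'=(-40−3·-116/31)/(212/31)=-223/53
back: M3=-223/53
back: M2=-116/31−12/31·-223/53=-112/53
back: M1=15−1/4·-112/53=823/53
M: M0=0, M1=823/53, M2=-112/53, M3=-223/53, M4=0
seg 0: a=4, c=M0/2=0, d=(M1−M0)/(6·1)=823/318, b=Δ0−h0·(2M0+M1)/6=-3049/318
seg 1: a=-3, c=M1/2=823/106, d=(M2−M1)/(6·1)=-935/318, b=Δ1−h1·(2M1+M2)/6=-290/159
seg 2: a=0, c=M2/2=-56/53, d=(M3−M2)/(6·3)=-37/318, b=Δ2−h2·(2M2+M3)/6=1553/318
seg 3: a=2, c=M3/2=-223/106, d=(M4−M3)/(6·1)=223/318, b=Δ3−h3·(2M3+M4)/6=-731/159
t_q=7/2 → seg 2, τ=3/2; S=0+1553/318·τ+-56/53·τ²+-37/318·τ³=3863/848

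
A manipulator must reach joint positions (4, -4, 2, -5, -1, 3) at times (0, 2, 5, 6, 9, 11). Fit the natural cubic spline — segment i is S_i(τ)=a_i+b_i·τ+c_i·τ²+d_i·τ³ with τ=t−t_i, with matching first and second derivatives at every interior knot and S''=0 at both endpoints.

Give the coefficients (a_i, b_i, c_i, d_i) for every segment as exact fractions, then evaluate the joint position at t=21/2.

Δ: Δ0=-4, Δ1=2, Δ2=-7, Δ3=4/3, Δ4=2
row 1: diag=10, rhs=36; c'=3/10, d'=18/5
row 2: denom=8−3·3/10=71/10; d'=(-54−3·18/5)/(71/10)=-648/71
row 3: denom=8−1·10/71=558/71; d'=(50−1·-648/71)/(558/71)=2099/279
row 4: denom=10−3·71/186=549/62; d'=(4−3·2099/279)/(549/62)=-3454/1647
back: M4=-3454/1647
back: M3=2099/279−71/186·-3454/1647=41128/4941
back: M2=-648/71−10/71·41128/4941=-50888/4941
back: M1=18/5−3/10·-50888/4941=11018/1647
M: M0=0, M1=11018/1647, M2=-50888/4941, M3=41128/4941, M4=-3454/1647, M5=0
seg 0: a=4, c=M0/2=0, d=(M1−M0)/(6·2)=5509/9882, b=Δ0−h0·(2M0+M1)/6=-30782/4941
seg 1: a=-4, c=M1/2=5509/1647, d=(M2−M1)/(6·3)=-41971/44469, b=Δ1−h1·(2M1+M2)/6=2272/4941
seg 2: a=2, c=M2/2=-25444/4941, d=(M3−M2)/(6·1)=568/183, b=Δ2−h2·(2M2+M3)/6=-24479/4941
seg 3: a=-5, c=M3/2=20564/4941, d=(M4−M3)/(6·3)=-25745/44469, b=Δ3−h3·(2M3+M4)/6=-29359/4941
seg 4: a=-1, c=M4/2=-1727/1647, d=(M5−M4)/(6·2)=1727/9882, b=Δ4−h4·(2M4+M5)/6=16790/4941
t_q=21/2 → seg 4, τ=3/2; S=-1+16790/4941·τ+-1727/1647·τ²+1727/9882·τ³=61339/26352

  seg 0: a=4 b=-30782/4941 c=0 d=5509/9882
  seg 1: a=-4 b=2272/4941 c=5509/1647 d=-41971/44469
  seg 2: a=2 b=-24479/4941 c=-25444/4941 d=568/183
  seg 3: a=-5 b=-29359/4941 c=20564/4941 d=-25745/44469
  seg 4: a=-1 b=16790/4941 c=-1727/1647 d=1727/9882
S(21/2) = 61339/26352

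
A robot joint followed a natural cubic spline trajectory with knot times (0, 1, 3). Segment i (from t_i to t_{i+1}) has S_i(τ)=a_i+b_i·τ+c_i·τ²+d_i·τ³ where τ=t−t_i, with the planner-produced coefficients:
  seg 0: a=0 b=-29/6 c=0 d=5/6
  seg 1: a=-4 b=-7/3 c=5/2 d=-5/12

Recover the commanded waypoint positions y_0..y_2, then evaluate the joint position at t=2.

y_0 = S_0(0) = a_0 = 0
y_1 = S_1(0) = a_1 = -4
y_2 = S_1(2) = -2
t_q=2 is in segment 1 (τ=1); S_1(τ)=-17/4

y_0=0 y_1=-4 y_2=-2
S(2) = -17/4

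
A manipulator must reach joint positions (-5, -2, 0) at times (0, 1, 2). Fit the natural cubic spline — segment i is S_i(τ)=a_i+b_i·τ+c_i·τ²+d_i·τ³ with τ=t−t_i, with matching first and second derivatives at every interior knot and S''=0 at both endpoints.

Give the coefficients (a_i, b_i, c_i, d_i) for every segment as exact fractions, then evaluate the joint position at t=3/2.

Δ: Δ0=3, Δ1=2
row 1: diag=4, rhs=-6; c'=1/4, d'=-3/2
back: M1=-3/2
M: M0=0, M1=-3/2, M2=0
seg 0: a=-5, c=M0/2=0, d=(M1−M0)/(6·1)=-1/4, b=Δ0−h0·(2M0+M1)/6=13/4
seg 1: a=-2, c=M1/2=-3/4, d=(M2−M1)/(6·1)=1/4, b=Δ1−h1·(2M1+M2)/6=5/2
t_q=3/2 → seg 1, τ=1/2; S=-2+5/2·τ+-3/4·τ²+1/4·τ³=-29/32

  seg 0: a=-5 b=13/4 c=0 d=-1/4
  seg 1: a=-2 b=5/2 c=-3/4 d=1/4
S(3/2) = -29/32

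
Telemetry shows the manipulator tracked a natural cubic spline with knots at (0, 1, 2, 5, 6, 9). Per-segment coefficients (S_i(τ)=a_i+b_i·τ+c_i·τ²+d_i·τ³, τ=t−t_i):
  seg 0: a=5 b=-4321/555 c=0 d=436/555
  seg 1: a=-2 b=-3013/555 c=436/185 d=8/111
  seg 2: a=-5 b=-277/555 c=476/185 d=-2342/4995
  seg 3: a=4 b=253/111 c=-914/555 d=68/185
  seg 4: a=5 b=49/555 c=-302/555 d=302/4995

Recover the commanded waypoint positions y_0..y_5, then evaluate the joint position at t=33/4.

y_0 = S_0(0) = a_0 = 5
y_1 = S_1(0) = a_1 = -2
y_2 = S_2(0) = a_2 = -5
y_3 = S_3(0) = a_3 = 4
y_4 = S_4(0) = a_4 = 5
y_5 = S_4(3) = 2
t_q=33/4 is in segment 4 (τ=9/4); S_4(τ)=3709/1184

y_0=5 y_1=-2 y_2=-5 y_3=4 y_4=5 y_5=2
S(33/4) = 3709/1184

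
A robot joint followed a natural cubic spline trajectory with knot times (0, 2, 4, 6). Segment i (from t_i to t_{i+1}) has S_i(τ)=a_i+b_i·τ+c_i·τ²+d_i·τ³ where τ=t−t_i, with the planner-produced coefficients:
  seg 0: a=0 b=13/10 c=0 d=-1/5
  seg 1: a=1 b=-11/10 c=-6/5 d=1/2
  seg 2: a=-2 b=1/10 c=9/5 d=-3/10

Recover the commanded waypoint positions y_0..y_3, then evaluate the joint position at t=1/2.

y_0 = S_0(0) = a_0 = 0
y_1 = S_1(0) = a_1 = 1
y_2 = S_2(0) = a_2 = -2
y_3 = S_2(2) = 3
t_q=1/2 is in segment 0 (τ=1/2); S_0(τ)=5/8

y_0=0 y_1=1 y_2=-2 y_3=3
S(1/2) = 5/8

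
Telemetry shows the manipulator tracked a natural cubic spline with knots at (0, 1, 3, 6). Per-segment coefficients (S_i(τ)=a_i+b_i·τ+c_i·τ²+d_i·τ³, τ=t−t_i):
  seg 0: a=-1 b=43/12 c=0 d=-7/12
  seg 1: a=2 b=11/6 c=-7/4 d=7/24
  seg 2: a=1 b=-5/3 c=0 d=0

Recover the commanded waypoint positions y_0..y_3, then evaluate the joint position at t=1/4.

y_0=-1 y_1=2 y_2=1 y_3=-4
S(1/4) = -29/256

y_0 = S_0(0) = a_0 = -1
y_1 = S_1(0) = a_1 = 2
y_2 = S_2(0) = a_2 = 1
y_3 = S_2(3) = -4
t_q=1/4 is in segment 0 (τ=1/4); S_0(τ)=-29/256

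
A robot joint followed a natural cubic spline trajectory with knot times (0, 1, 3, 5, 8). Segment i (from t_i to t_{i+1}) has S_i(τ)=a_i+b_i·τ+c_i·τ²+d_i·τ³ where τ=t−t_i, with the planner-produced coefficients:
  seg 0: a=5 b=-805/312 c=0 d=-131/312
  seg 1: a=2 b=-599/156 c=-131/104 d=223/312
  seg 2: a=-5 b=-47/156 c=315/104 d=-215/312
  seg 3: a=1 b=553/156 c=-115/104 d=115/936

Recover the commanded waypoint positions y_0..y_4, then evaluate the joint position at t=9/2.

y_0 = S_0(0) = a_0 = 5
y_1 = S_1(0) = a_1 = 2
y_2 = S_2(0) = a_2 = -5
y_3 = S_3(0) = a_3 = 1
y_4 = S_3(3) = 5
t_q=9/2 is in segment 2 (τ=3/2); S_2(τ)=-801/832

y_0=5 y_1=2 y_2=-5 y_3=1 y_4=5
S(9/2) = -801/832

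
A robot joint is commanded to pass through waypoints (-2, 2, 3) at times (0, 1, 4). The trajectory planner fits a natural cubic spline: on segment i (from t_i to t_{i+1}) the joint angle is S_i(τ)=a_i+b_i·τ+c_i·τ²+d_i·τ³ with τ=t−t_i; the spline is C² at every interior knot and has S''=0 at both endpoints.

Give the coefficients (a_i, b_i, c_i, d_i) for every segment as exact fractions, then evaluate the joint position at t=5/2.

Δ: Δ0=4, Δ1=1/3
row 1: diag=8, rhs=-22; c'=3/8, d'=-11/4
back: M1=-11/4
M: M0=0, M1=-11/4, M2=0
seg 0: a=-2, c=M0/2=0, d=(M1−M0)/(6·1)=-11/24, b=Δ0−h0·(2M0+M1)/6=107/24
seg 1: a=2, c=M1/2=-11/8, d=(M2−M1)/(6·3)=11/72, b=Δ1−h1·(2M1+M2)/6=37/12
t_q=5/2 → seg 1, τ=3/2; S=2+37/12·τ+-11/8·τ²+11/72·τ³=259/64

  seg 0: a=-2 b=107/24 c=0 d=-11/24
  seg 1: a=2 b=37/12 c=-11/8 d=11/72
S(5/2) = 259/64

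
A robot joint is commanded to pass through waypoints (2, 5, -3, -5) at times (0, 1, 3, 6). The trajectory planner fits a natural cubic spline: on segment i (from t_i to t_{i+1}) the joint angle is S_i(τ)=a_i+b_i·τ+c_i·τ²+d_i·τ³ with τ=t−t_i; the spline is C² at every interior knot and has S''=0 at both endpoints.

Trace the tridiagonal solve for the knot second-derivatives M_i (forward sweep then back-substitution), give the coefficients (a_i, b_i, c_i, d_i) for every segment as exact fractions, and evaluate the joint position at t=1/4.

Δ: Δ0=3, Δ1=-4, Δ2=-2/3
row 1: diag=6, rhs=-42; c'=1/3, d'=-7
row 2: denom=10−2·1/3=28/3; d'=(20−2·-7)/(28/3)=51/14
back: M2=51/14
back: M1=-7−1/3·51/14=-115/14
M: M0=0, M1=-115/14, M2=51/14, M3=0
seg 0: a=2, c=M0/2=0, d=(M1−M0)/(6·1)=-115/84, b=Δ0−h0·(2M0+M1)/6=367/84
seg 1: a=5, c=M1/2=-115/28, d=(M2−M1)/(6·2)=83/84, b=Δ1−h1·(2M1+M2)/6=11/42
seg 2: a=-3, c=M2/2=51/28, d=(M3−M2)/(6·3)=-17/84, b=Δ2−h2·(2M2+M3)/6=-181/42
t_q=1/4 → seg 0, τ=1/4; S=2+367/84·τ+0·τ²+-115/84·τ³=5503/1792

  seg 0: a=2 b=367/84 c=0 d=-115/84
  seg 1: a=5 b=11/42 c=-115/28 d=83/84
  seg 2: a=-3 b=-181/42 c=51/28 d=-17/84
S(1/4) = 5503/1792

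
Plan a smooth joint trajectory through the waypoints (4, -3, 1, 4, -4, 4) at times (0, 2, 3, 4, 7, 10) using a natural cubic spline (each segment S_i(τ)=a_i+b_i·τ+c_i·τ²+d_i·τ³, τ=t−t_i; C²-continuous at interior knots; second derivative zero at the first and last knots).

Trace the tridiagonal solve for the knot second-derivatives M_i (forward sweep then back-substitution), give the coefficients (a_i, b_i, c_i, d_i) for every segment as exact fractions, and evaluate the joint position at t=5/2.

Δ: Δ0=-7/2, Δ1=4, Δ2=3, Δ3=-8/3, Δ4=8/3
row 1: diag=6, rhs=45; c'=1/6, d'=15/2
row 2: denom=4−1·1/6=23/6; d'=(-6−1·15/2)/(23/6)=-81/23
row 3: denom=8−1·6/23=178/23; d'=(-34−1·-81/23)/(178/23)=-701/178
row 4: denom=12−3·69/178=1929/178; d'=(32−3·-701/178)/(1929/178)=7799/1929
back: M4=7799/1929
back: M3=-701/178−69/178·7799/1929=-3540/643
back: M2=-81/23−6/23·-3540/643=-1341/643
back: M1=15/2−1/6·-1341/643=5046/643
M: M0=0, M1=5046/643, M2=-1341/643, M3=-3540/643, M4=7799/1929, M5=0
seg 0: a=4, c=M0/2=0, d=(M1−M0)/(6·2)=841/1286, b=Δ0−h0·(2M0+M1)/6=-7865/1286
seg 1: a=-3, c=M1/2=2523/643, d=(M2−M1)/(6·1)=-2129/1286, b=Δ1−h1·(2M1+M2)/6=2227/1286
seg 2: a=1, c=M2/2=-1341/1286, d=(M3−M2)/(6·1)=-733/1286, b=Δ2−h2·(2M2+M3)/6=2966/643
seg 3: a=4, c=M3/2=-1770/643, d=(M4−M3)/(6·3)=18419/34722, b=Δ3−h3·(2M3+M4)/6=1051/1286
seg 4: a=-4, c=M4/2=7799/3858, d=(M5−M4)/(6·3)=-7799/34722, b=Δ4−h4·(2M4+M5)/6=-885/643
t_q=5/2 → seg 1, τ=1/2; S=-3+2227/1286·τ+2523/643·τ²+-2129/1286·τ³=-13993/10288

  seg 0: a=4 b=-7865/1286 c=0 d=841/1286
  seg 1: a=-3 b=2227/1286 c=2523/643 d=-2129/1286
  seg 2: a=1 b=2966/643 c=-1341/1286 d=-733/1286
  seg 3: a=4 b=1051/1286 c=-1770/643 d=18419/34722
  seg 4: a=-4 b=-885/643 c=7799/3858 d=-7799/34722
S(5/2) = -13993/10288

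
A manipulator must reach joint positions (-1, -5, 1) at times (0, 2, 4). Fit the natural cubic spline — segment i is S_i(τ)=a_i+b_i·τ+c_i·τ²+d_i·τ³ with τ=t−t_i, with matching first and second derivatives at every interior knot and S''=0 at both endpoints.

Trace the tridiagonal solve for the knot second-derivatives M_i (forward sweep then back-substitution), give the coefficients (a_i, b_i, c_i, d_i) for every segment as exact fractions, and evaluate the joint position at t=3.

Δ: Δ0=-2, Δ1=3
row 1: diag=8, rhs=30; c'=1/4, d'=15/4
back: M1=15/4
M: M0=0, M1=15/4, M2=0
seg 0: a=-1, c=M0/2=0, d=(M1−M0)/(6·2)=5/16, b=Δ0−h0·(2M0+M1)/6=-13/4
seg 1: a=-5, c=M1/2=15/8, d=(M2−M1)/(6·2)=-5/16, b=Δ1−h1·(2M1+M2)/6=1/2
t_q=3 → seg 1, τ=1; S=-5+1/2·τ+15/8·τ²+-5/16·τ³=-47/16

  seg 0: a=-1 b=-13/4 c=0 d=5/16
  seg 1: a=-5 b=1/2 c=15/8 d=-5/16
S(3) = -47/16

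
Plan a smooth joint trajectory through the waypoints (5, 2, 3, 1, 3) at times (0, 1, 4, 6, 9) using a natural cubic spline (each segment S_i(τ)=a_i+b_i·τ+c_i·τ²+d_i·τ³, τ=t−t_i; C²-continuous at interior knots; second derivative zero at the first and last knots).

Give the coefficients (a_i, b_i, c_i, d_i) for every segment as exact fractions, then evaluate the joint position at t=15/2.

Δ: Δ0=-3, Δ1=1/3, Δ2=-1, Δ3=2/3
row 1: diag=8, rhs=20; c'=3/8, d'=5/2
row 2: denom=10−3·3/8=71/8; d'=(-8−3·5/2)/(71/8)=-124/71
row 3: denom=10−2·16/71=678/71; d'=(10−2·-124/71)/(678/71)=479/339
back: M3=479/339
back: M2=-124/71−16/71·479/339=-700/339
back: M1=5/2−3/8·-700/339=370/113
M: M0=0, M1=370/113, M2=-700/339, M3=479/339, M4=0
seg 0: a=5, c=M0/2=0, d=(M1−M0)/(6·1)=185/339, b=Δ0−h0·(2M0+M1)/6=-1202/339
seg 1: a=2, c=M1/2=185/113, d=(M2−M1)/(6·3)=-905/3051, b=Δ1−h1·(2M1+M2)/6=-647/339
seg 2: a=3, c=M2/2=-350/339, d=(M3−M2)/(6·2)=131/452, b=Δ2−h2·(2M2+M3)/6=-32/339
seg 3: a=1, c=M3/2=479/678, d=(M4−M3)/(6·3)=-479/6102, b=Δ3−h3·(2M3+M4)/6=-253/339
t_q=15/2 → seg 3, τ=3/2; S=1+-253/339·τ+479/678·τ²+-479/6102·τ³=2179/1808

  seg 0: a=5 b=-1202/339 c=0 d=185/339
  seg 1: a=2 b=-647/339 c=185/113 d=-905/3051
  seg 2: a=3 b=-32/339 c=-350/339 d=131/452
  seg 3: a=1 b=-253/339 c=479/678 d=-479/6102
S(15/2) = 2179/1808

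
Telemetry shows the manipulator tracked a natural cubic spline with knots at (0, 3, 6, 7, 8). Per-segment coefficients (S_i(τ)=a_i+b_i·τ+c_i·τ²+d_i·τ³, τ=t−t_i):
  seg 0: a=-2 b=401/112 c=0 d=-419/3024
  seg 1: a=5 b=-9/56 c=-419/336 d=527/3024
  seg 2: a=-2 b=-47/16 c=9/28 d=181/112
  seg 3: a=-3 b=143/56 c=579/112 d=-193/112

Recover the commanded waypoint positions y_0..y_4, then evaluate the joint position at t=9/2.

y_0=-2 y_1=5 y_2=-2 y_3=-3 y_4=3
S(9/2) = 2277/896

y_0 = S_0(0) = a_0 = -2
y_1 = S_1(0) = a_1 = 5
y_2 = S_2(0) = a_2 = -2
y_3 = S_3(0) = a_3 = -3
y_4 = S_3(1) = 3
t_q=9/2 is in segment 1 (τ=3/2); S_1(τ)=2277/896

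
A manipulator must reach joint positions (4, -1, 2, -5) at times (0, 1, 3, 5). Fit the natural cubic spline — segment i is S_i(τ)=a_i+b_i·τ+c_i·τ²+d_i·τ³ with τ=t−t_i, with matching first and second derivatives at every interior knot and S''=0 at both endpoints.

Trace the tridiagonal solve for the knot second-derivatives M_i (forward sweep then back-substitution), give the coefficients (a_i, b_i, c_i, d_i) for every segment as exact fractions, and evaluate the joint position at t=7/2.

Δ: Δ0=-5, Δ1=3/2, Δ2=-7/2
row 1: diag=6, rhs=39; c'=1/3, d'=13/2
row 2: denom=8−2·1/3=22/3; d'=(-30−2·13/2)/(22/3)=-129/22
back: M2=-129/22
back: M1=13/2−1/3·-129/22=93/11
M: M0=0, M1=93/11, M2=-129/22, M3=0
seg 0: a=4, c=M0/2=0, d=(M1−M0)/(6·1)=31/22, b=Δ0−h0·(2M0+M1)/6=-141/22
seg 1: a=-1, c=M1/2=93/22, d=(M2−M1)/(6·2)=-105/88, b=Δ1−h1·(2M1+M2)/6=-24/11
seg 2: a=2, c=M2/2=-129/44, d=(M3−M2)/(6·2)=43/88, b=Δ2−h2·(2M2+M3)/6=9/22
t_q=7/2 → seg 2, τ=1/2; S=2+9/22·τ+-129/44·τ²+43/88·τ³=1079/704

  seg 0: a=4 b=-141/22 c=0 d=31/22
  seg 1: a=-1 b=-24/11 c=93/22 d=-105/88
  seg 2: a=2 b=9/22 c=-129/44 d=43/88
S(7/2) = 1079/704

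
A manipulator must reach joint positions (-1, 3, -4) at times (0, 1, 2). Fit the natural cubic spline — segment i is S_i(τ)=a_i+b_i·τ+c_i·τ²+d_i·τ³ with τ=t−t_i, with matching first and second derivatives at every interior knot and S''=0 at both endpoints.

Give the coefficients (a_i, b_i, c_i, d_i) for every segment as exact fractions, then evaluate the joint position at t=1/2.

Δ: Δ0=4, Δ1=-7
row 1: diag=4, rhs=-66; c'=1/4, d'=-33/2
back: M1=-33/2
M: M0=0, M1=-33/2, M2=0
seg 0: a=-1, c=M0/2=0, d=(M1−M0)/(6·1)=-11/4, b=Δ0−h0·(2M0+M1)/6=27/4
seg 1: a=3, c=M1/2=-33/4, d=(M2−M1)/(6·1)=11/4, b=Δ1−h1·(2M1+M2)/6=-3/2
t_q=1/2 → seg 0, τ=1/2; S=-1+27/4·τ+0·τ²+-11/4·τ³=65/32

  seg 0: a=-1 b=27/4 c=0 d=-11/4
  seg 1: a=3 b=-3/2 c=-33/4 d=11/4
S(1/2) = 65/32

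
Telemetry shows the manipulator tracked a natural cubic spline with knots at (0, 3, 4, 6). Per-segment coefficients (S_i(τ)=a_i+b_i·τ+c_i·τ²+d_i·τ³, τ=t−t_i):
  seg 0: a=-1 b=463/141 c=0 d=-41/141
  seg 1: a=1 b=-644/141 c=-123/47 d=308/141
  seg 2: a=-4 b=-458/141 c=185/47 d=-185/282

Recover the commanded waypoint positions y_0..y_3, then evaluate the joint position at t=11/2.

y_0 = S_0(0) = a_0 = -1
y_1 = S_1(0) = a_1 = 1
y_2 = S_2(0) = a_2 = -4
y_3 = S_2(2) = 0
t_q=11/2 is in segment 2 (τ=3/2); S_2(τ)=-1677/752

y_0=-1 y_1=1 y_2=-4 y_3=0
S(11/2) = -1677/752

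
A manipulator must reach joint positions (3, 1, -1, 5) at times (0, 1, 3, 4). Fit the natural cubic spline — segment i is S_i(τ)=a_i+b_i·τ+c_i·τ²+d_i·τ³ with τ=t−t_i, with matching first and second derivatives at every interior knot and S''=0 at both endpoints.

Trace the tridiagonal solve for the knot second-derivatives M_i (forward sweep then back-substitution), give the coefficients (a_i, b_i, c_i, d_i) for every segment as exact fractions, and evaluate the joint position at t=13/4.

Δ: Δ0=-2, Δ1=-1, Δ2=6
row 1: diag=6, rhs=6; c'=1/3, d'=1
row 2: denom=6−2·1/3=16/3; d'=(42−2·1)/(16/3)=15/2
back: M2=15/2
back: M1=1−1/3·15/2=-3/2
M: M0=0, M1=-3/2, M2=15/2, M3=0
seg 0: a=3, c=M0/2=0, d=(M1−M0)/(6·1)=-1/4, b=Δ0−h0·(2M0+M1)/6=-7/4
seg 1: a=1, c=M1/2=-3/4, d=(M2−M1)/(6·2)=3/4, b=Δ1−h1·(2M1+M2)/6=-5/2
seg 2: a=-1, c=M2/2=15/4, d=(M3−M2)/(6·1)=-5/4, b=Δ2−h2·(2M2+M3)/6=7/2
t_q=13/4 → seg 2, τ=1/4; S=-1+7/2·τ+15/4·τ²+-5/4·τ³=23/256

  seg 0: a=3 b=-7/4 c=0 d=-1/4
  seg 1: a=1 b=-5/2 c=-3/4 d=3/4
  seg 2: a=-1 b=7/2 c=15/4 d=-5/4
S(13/4) = 23/256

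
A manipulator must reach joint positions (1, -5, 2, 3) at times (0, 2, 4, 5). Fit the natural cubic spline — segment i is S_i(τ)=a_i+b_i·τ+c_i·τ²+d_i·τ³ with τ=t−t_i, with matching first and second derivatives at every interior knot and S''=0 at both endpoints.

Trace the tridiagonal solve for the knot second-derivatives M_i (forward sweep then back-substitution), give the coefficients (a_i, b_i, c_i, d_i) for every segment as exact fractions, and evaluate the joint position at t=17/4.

Δ: Δ0=-3, Δ1=7/2, Δ2=1
row 1: diag=8, rhs=39; c'=1/4, d'=39/8
row 2: denom=6−2·1/4=11/2; d'=(-15−2·39/8)/(11/2)=-9/2
back: M2=-9/2
back: M1=39/8−1/4·-9/2=6
M: M0=0, M1=6, M2=-9/2, M3=0
seg 0: a=1, c=M0/2=0, d=(M1−M0)/(6·2)=1/2, b=Δ0−h0·(2M0+M1)/6=-5
seg 1: a=-5, c=M1/2=3, d=(M2−M1)/(6·2)=-7/8, b=Δ1−h1·(2M1+M2)/6=1
seg 2: a=2, c=M2/2=-9/4, d=(M3−M2)/(6·1)=3/4, b=Δ2−h2·(2M2+M3)/6=5/2
t_q=17/4 → seg 2, τ=1/4; S=2+5/2·τ+-9/4·τ²+3/4·τ³=639/256

  seg 0: a=1 b=-5 c=0 d=1/2
  seg 1: a=-5 b=1 c=3 d=-7/8
  seg 2: a=2 b=5/2 c=-9/4 d=3/4
S(17/4) = 639/256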